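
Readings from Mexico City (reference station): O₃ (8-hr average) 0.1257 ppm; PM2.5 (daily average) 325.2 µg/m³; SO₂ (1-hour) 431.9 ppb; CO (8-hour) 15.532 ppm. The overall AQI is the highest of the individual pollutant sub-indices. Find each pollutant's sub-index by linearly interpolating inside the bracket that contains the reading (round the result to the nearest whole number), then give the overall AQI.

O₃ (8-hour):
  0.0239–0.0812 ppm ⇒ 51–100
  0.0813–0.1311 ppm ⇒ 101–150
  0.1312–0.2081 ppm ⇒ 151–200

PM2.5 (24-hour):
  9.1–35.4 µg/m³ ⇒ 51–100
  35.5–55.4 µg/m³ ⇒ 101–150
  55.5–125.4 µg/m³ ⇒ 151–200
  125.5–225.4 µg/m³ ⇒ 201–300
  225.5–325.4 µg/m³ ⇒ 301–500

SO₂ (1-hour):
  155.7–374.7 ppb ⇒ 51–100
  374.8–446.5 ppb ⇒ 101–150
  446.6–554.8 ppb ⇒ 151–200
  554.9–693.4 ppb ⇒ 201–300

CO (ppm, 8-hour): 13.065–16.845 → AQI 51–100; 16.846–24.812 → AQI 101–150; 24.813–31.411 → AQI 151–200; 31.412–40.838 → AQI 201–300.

O₃: 0.1257 ∈ [0.0813, 0.1311] ↔ index [101, 150].
101 + (0.1257−0.0813)·(150−101)/(0.1311−0.0813) = 101 + 0.0444·49/0.0498 ≈ 144.69, so AQI = 145.
PM2.5 325.2: bracket 225.5–325.4 → index 301–500; slope 199/99.9, offset 99.7.
AQI = 301 + 199/99.9·99.7 ≈ 499.60 ⇒ 500.
SO₂ 431.9: bracket 374.8–446.5 → index 101–150; slope 49/71.7, offset 57.1.
AQI = 101 + 49/71.7·57.1 ≈ 140.02 ⇒ 140.
CO: row 13.065–16.845 (AQI 51–100). (100−51)·(15.532−13.065)/(16.845−13.065) + 51 = 49·2.467/3.780 + 51 ≈ 82.98 → 83.
Sub-indices: O₃→145, PM2.5→500, SO₂→140, CO→83. Overall AQI = max = 500; dominant pollutant is PM2.5.

500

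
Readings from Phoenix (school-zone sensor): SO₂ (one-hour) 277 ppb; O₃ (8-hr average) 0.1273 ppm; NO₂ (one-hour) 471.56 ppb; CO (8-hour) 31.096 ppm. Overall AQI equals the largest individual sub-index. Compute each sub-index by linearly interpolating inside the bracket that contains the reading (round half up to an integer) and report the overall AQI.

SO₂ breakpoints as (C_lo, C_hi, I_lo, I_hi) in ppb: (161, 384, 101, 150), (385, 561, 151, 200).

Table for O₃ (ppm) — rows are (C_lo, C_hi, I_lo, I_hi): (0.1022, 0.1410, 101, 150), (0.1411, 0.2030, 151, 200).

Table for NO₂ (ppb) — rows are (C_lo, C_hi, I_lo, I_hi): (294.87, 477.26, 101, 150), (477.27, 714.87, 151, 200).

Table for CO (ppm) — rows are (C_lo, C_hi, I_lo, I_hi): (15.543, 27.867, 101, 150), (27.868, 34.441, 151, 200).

175

SO₂: row 161–384 (AQI 101–150). (150−101)·(277−161)/(384−161) + 101 = 49·116/223 + 101 ≈ 126.49 → 126.
O₃ 0.1273: bracket 0.1022–0.1410 → index 101–150; slope 49/0.0388, offset 0.0251.
AQI = 101 + 49/0.0388·0.0251 ≈ 132.70 ⇒ 133.
NO₂: 471.56 lies in 294.87–477.26, so I_lo=101, I_hi=150, C_lo=294.87, C_hi=477.26.
(150−101)/(477.26−294.87) × (471.56−294.87) + 101 = 49/182.39 × 176.69 + 101 ≈ 148.47 → 148.
CO 31.096: bracket 27.868–34.441 → index 151–200; slope 49/6.573, offset 3.228.
AQI = 151 + 49/6.573·3.228 ≈ 175.06 ⇒ 175.
Sub-indices: SO₂→126, O₃→133, NO₂→148, CO→175. Overall AQI = max = 175; dominant pollutant is CO.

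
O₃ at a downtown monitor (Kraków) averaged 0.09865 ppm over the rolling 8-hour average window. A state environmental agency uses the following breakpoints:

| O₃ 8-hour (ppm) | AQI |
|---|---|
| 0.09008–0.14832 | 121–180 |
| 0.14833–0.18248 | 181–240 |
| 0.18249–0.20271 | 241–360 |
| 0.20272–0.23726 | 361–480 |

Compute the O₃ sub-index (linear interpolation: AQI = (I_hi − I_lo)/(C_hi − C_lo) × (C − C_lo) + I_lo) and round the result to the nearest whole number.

O₃: 0.09865 lies in 0.09008–0.14832, so I_lo=121, I_hi=180, C_lo=0.09008, C_hi=0.14832.
(180−121)/(0.14832−0.09008) × (0.09865−0.09008) + 121 = 59/0.05824 × 0.00857 + 121 ≈ 129.68 → 130.

130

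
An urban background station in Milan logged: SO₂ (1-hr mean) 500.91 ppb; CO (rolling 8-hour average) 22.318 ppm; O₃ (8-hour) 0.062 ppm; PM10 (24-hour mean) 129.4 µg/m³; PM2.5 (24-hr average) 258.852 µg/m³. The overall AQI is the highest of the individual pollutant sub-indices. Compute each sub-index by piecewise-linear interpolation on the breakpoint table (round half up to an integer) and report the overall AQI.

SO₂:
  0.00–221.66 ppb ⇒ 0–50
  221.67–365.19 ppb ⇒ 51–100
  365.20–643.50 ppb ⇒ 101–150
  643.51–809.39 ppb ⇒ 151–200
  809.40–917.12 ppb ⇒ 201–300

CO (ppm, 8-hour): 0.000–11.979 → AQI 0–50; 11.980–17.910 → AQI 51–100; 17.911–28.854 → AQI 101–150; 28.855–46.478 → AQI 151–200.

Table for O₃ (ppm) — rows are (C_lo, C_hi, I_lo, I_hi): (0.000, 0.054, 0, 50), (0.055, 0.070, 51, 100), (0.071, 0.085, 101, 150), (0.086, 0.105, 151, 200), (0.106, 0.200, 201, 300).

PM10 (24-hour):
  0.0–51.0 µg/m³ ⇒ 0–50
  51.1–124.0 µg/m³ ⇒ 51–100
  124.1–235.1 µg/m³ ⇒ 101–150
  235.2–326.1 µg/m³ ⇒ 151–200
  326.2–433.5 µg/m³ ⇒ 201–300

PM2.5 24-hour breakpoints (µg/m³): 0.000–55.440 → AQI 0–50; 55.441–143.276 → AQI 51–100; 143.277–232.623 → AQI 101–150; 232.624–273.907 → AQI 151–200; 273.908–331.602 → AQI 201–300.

SO₂ 500.91: bracket 365.20–643.50 → index 101–150; slope 49/278.30, offset 135.71.
AQI = 101 + 49/278.30·135.71 ≈ 124.89 ⇒ 125.
CO: 22.318 ∈ [17.911, 28.854] ↔ index [101, 150].
101 + (22.318−17.911)·(150−101)/(28.854−17.911) = 101 + 4.407·49/10.943 ≈ 120.73, so AQI = 121.
O₃: 0.062 ∈ [0.055, 0.070] ↔ index [51, 100].
51 + (0.062−0.055)·(100−51)/(0.070−0.055) = 51 + 0.007·49/0.015 ≈ 73.87, so AQI = 74.
PM10: 129.4 lies in 124.1–235.1, so I_lo=101, I_hi=150, C_lo=124.1, C_hi=235.1.
(150−101)/(235.1−124.1) × (129.4−124.1) + 101 = 49/111.0 × 5.3 + 101 ≈ 103.34 → 103.
PM2.5 258.852: bracket 232.624–273.907 → index 151–200; slope 49/41.283, offset 26.228.
AQI = 151 + 49/41.283·26.228 ≈ 182.13 ⇒ 182.
Sub-indices: SO₂→125, CO→121, O₃→74, PM10→103, PM2.5→182. Overall AQI = max = 182; dominant pollutant is PM2.5.
AQI 182: Unhealthy.

182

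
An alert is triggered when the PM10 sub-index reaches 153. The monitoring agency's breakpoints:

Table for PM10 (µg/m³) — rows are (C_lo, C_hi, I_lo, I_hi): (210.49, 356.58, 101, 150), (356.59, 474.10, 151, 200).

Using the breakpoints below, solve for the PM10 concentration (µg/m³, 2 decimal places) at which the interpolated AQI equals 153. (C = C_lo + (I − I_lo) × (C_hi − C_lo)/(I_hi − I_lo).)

AQI 153 lies in the 151–200 band, which corresponds to 356.59–474.10 µg/m³.
C = 356.59 + (153−151)×(474.10−356.59)/(200−151) = 356.59 + 2×117.51/49 ≈ 361.3863 µg/m³ → 361.39 µg/m³ to 2 dp.

361.39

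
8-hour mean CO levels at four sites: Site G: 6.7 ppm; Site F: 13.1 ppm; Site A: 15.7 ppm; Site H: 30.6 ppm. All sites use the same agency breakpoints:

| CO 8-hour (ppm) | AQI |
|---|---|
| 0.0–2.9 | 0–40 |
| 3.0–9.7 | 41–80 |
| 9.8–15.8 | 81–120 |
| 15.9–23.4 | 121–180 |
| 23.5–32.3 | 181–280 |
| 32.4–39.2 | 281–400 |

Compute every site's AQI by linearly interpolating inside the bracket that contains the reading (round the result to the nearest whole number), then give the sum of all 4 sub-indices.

Site G: row 3.0–9.7 (AQI 41–80). (80−41)·(6.7−3.0)/(9.7−3.0) + 41 = 39·3.7/6.7 + 41 ≈ 62.54 → 63.
Site F: 13.1 ∈ [9.8, 15.8] ↔ index [81, 120].
81 + (13.1−9.8)·(120−81)/(15.8−9.8) = 81 + 3.3·39/6.0 ≈ 102.45, so AQI = 102.
Site A: 15.7 lies in 9.8–15.8, so I_lo=81, I_hi=120, C_lo=9.8, C_hi=15.8.
(120−81)/(15.8−9.8) × (15.7−9.8) + 81 = 39/6.0 × 5.9 + 81 ≈ 119.35 → 119.
Site H: row 23.5–32.3 (AQI 181–280). (280−181)·(30.6−23.5)/(32.3−23.5) + 181 = 99·7.1/8.8 + 181 ≈ 260.88 → 261.
AQIs: Site G=63, Site F=102, Site A=119, Site H=261. Sum = 63 + 102 + 119 + 261 = 545.

545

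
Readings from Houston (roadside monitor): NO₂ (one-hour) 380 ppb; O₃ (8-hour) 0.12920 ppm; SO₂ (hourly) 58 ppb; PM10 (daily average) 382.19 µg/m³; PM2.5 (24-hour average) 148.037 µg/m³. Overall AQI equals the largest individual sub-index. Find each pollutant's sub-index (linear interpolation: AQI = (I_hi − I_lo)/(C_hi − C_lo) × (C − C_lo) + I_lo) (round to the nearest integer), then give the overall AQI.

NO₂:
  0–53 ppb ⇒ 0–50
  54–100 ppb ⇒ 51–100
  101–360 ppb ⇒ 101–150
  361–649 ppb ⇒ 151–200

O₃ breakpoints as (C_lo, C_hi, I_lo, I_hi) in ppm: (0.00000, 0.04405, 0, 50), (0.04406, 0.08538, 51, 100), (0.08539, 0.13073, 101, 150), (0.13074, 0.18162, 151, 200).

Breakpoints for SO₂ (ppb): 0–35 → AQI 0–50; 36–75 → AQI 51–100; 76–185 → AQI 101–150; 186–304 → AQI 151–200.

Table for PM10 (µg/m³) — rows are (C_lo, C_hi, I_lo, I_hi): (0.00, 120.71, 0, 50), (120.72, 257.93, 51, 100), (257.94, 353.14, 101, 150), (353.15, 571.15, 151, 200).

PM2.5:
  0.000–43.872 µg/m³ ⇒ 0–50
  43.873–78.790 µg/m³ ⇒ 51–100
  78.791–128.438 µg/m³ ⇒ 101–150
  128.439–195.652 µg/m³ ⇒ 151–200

165

NO₂: row 361–649 (AQI 151–200). (200−151)·(380−361)/(649−361) + 151 = 49·19/288 + 151 ≈ 154.23 → 154.
O₃: 0.12920 lies in 0.08539–0.13073, so I_lo=101, I_hi=150, C_lo=0.08539, C_hi=0.13073.
(150−101)/(0.13073−0.08539) × (0.12920−0.08539) + 101 = 49/0.04534 × 0.04381 + 101 ≈ 148.35 → 148.
SO₂: 58 lies in 36–75, so I_lo=51, I_hi=100, C_lo=36, C_hi=75.
(100−51)/(75−36) × (58−36) + 51 = 49/39 × 22 + 51 ≈ 78.64 → 79.
PM10: 382.19 lies in 353.15–571.15, so I_lo=151, I_hi=200, C_lo=353.15, C_hi=571.15.
(200−151)/(571.15−353.15) × (382.19−353.15) + 151 = 49/218.00 × 29.04 + 151 ≈ 157.53 → 158.
PM2.5: 148.037 ∈ [128.439, 195.652] ↔ index [151, 200].
151 + (148.037−128.439)·(200−151)/(195.652−128.439) = 151 + 19.598·49/67.213 ≈ 165.29, so AQI = 165.
Sub-indices: NO₂→154, O₃→148, SO₂→79, PM10→158, PM2.5→165. Overall AQI = max = 165; dominant pollutant is PM2.5.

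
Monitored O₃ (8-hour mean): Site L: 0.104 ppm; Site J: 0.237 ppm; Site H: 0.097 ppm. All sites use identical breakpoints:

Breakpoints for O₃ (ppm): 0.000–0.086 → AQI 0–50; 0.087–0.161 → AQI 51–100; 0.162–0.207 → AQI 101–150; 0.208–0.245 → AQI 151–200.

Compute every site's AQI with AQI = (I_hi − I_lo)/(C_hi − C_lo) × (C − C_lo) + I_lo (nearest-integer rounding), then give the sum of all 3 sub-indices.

Site L 0.104: bracket 0.087–0.161 → index 51–100; slope 49/0.074, offset 0.017.
AQI = 51 + 49/0.074·0.017 ≈ 62.26 ⇒ 62.
Site J 0.237: bracket 0.208–0.245 → index 151–200; slope 49/0.037, offset 0.029.
AQI = 151 + 49/0.037·0.029 ≈ 189.41 ⇒ 189.
Site H: row 0.087–0.161 (AQI 51–100). (100−51)·(0.097−0.087)/(0.161−0.087) + 51 = 49·0.010/0.074 + 51 ≈ 57.62 → 58.
AQIs: Site L=62, Site J=189, Site H=58. Sum = 62 + 189 + 58 = 309.

309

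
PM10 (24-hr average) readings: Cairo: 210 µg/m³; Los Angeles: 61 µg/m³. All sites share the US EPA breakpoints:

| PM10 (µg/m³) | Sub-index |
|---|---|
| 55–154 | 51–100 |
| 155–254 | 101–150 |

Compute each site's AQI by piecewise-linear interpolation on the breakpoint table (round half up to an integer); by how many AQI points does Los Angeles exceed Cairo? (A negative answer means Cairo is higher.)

-74

Cairo: 210 lies in 155–254, so I_lo=101, I_hi=150, C_lo=155, C_hi=254.
(150−101)/(254−155) × (210−155) + 101 = 49/99 × 55 + 101 ≈ 128.22 → 128.
Los Angeles: row 55–154 (AQI 51–100). (100−51)·(61−55)/(154−55) + 51 = 49·6/99 + 51 ≈ 53.97 → 54.
AQIs: Cairo=128, Los Angeles=54. Los Angeles (54) − Cairo (128) = -74.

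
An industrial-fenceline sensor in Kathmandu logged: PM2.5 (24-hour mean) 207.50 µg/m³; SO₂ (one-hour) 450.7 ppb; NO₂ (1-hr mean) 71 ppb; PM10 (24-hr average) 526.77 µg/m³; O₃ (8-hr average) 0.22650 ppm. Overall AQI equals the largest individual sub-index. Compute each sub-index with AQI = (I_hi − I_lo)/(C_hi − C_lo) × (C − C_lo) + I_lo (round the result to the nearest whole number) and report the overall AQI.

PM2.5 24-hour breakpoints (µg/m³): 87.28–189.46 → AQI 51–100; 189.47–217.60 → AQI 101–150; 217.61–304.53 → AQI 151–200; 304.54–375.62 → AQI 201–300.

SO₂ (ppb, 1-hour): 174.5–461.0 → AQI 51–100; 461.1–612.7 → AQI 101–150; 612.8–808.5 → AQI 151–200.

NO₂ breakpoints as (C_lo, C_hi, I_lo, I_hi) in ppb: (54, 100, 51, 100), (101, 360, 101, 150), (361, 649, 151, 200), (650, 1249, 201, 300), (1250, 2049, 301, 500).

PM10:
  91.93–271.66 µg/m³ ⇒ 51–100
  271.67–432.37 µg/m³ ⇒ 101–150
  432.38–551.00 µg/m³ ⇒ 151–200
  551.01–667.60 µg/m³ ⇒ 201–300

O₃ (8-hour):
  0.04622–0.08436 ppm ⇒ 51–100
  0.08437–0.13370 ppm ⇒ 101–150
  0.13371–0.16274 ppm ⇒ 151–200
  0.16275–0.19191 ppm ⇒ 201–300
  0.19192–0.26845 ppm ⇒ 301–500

PM2.5: 207.50 lies in 189.47–217.60, so I_lo=101, I_hi=150, C_lo=189.47, C_hi=217.60.
(150−101)/(217.60−189.47) × (207.50−189.47) + 101 = 49/28.13 × 18.03 + 101 ≈ 132.41 → 132.
SO₂ 450.7: bracket 174.5–461.0 → index 51–100; slope 49/286.5, offset 276.2.
AQI = 51 + 49/286.5·276.2 ≈ 98.24 ⇒ 98.
NO₂: 71 lies in 54–100, so I_lo=51, I_hi=100, C_lo=54, C_hi=100.
(100−51)/(100−54) × (71−54) + 51 = 49/46 × 17 + 51 ≈ 69.11 → 69.
PM10 526.77: bracket 432.38–551.00 → index 151–200; slope 49/118.62, offset 94.39.
AQI = 151 + 49/118.62·94.39 ≈ 189.99 ⇒ 190.
O₃ 0.22650: bracket 0.19192–0.26845 → index 301–500; slope 199/0.07653, offset 0.03458.
AQI = 301 + 199/0.07653·0.03458 ≈ 390.92 ⇒ 391.
Sub-indices: PM2.5→132, SO₂→98, NO₂→69, PM10→190, O₃→391. Overall AQI = max = 391; dominant pollutant is O₃.

391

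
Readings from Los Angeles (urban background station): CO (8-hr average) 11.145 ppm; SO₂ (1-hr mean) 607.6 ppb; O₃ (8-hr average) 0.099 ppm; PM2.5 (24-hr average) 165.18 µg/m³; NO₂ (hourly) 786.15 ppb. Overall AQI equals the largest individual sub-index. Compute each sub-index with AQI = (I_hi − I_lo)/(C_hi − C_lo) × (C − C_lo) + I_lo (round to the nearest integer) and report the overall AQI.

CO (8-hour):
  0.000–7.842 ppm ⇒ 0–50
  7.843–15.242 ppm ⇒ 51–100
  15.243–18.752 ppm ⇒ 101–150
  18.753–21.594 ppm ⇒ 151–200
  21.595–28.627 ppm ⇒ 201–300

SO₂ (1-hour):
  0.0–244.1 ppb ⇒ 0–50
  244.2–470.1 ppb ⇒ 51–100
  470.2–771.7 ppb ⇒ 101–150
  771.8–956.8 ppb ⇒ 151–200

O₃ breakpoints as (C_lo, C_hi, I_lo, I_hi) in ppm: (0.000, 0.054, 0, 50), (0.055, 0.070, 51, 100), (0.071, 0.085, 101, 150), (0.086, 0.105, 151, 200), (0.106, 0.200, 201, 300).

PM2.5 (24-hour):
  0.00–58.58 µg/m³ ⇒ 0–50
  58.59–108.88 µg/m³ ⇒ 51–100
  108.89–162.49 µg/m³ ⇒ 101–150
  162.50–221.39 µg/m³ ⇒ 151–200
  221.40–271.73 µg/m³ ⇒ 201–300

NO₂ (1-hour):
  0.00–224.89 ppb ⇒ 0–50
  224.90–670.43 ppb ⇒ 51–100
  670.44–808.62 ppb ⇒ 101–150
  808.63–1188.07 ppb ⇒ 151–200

CO: 11.145 ∈ [7.843, 15.242] ↔ index [51, 100].
51 + (11.145−7.843)·(100−51)/(15.242−7.843) = 51 + 3.302·49/7.399 ≈ 72.87, so AQI = 73.
SO₂: 607.6 ∈ [470.2, 771.7] ↔ index [101, 150].
101 + (607.6−470.2)·(150−101)/(771.7−470.2) = 101 + 137.4·49/301.5 ≈ 123.33, so AQI = 123.
O₃: 0.099 ∈ [0.086, 0.105] ↔ index [151, 200].
151 + (0.099−0.086)·(200−151)/(0.105−0.086) = 151 + 0.013·49/0.019 ≈ 184.53, so AQI = 185.
PM2.5: 165.18 lies in 162.50–221.39, so I_lo=151, I_hi=200, C_lo=162.50, C_hi=221.39.
(200−151)/(221.39−162.50) × (165.18−162.50) + 151 = 49/58.89 × 2.68 + 151 ≈ 153.23 → 153.
NO₂: 786.15 lies in 670.44–808.62, so I_lo=101, I_hi=150, C_lo=670.44, C_hi=808.62.
(150−101)/(808.62−670.44) × (786.15−670.44) + 101 = 49/138.18 × 115.71 + 101 ≈ 142.03 → 142.
Sub-indices: CO→73, SO₂→123, O₃→185, PM2.5→153, NO₂→142. Overall AQI = max = 185; dominant pollutant is O₃.

185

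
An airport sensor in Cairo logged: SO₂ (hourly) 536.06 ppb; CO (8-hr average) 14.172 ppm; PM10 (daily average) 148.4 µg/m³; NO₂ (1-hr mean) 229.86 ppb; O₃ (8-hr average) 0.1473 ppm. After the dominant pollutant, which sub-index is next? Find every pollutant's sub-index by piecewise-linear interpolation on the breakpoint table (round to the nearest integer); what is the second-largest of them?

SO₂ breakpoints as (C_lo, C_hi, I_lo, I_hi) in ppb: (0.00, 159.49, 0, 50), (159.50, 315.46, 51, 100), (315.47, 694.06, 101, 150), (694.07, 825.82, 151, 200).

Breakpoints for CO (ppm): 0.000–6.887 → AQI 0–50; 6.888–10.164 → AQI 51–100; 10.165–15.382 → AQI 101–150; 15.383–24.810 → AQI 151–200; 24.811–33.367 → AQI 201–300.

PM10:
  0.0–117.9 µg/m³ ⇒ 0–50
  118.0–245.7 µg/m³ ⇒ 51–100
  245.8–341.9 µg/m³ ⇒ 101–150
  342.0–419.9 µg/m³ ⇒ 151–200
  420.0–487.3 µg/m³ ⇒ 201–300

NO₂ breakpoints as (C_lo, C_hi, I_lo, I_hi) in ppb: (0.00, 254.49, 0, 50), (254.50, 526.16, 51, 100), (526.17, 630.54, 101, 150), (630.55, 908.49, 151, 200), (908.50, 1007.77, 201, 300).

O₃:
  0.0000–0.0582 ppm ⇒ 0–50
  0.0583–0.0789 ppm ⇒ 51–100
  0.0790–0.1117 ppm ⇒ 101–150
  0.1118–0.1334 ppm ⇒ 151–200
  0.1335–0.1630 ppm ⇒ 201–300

SO₂: 536.06 lies in 315.47–694.06, so I_lo=101, I_hi=150, C_lo=315.47, C_hi=694.06.
(150−101)/(694.06−315.47) × (536.06−315.47) + 101 = 49/378.59 × 220.59 + 101 ≈ 129.55 → 130.
CO: row 10.165–15.382 (AQI 101–150). (150−101)·(14.172−10.165)/(15.382−10.165) + 101 = 49·4.007/5.217 + 101 ≈ 138.64 → 139.
PM10: 148.4 ∈ [118.0, 245.7] ↔ index [51, 100].
51 + (148.4−118.0)·(100−51)/(245.7−118.0) = 51 + 30.4·49/127.7 ≈ 62.66, so AQI = 63.
NO₂ 229.86: bracket 0.00–254.49 → index 0–50; slope 50/254.49, offset 229.86.
AQI = 0 + 50/254.49·229.86 ≈ 45.16 ⇒ 45.
O₃: 0.1473 ∈ [0.1335, 0.1630] ↔ index [201, 300].
201 + (0.1473−0.1335)·(300−201)/(0.1630−0.1335) = 201 + 0.0138·99/0.0295 ≈ 247.31, so AQI = 247.
Sub-indices: SO₂→130, CO→139, PM10→63, NO₂→45, O₃→247. Ranked high→low: 247, 139, 130, 63, 45. Second-highest sub-index = 139.

139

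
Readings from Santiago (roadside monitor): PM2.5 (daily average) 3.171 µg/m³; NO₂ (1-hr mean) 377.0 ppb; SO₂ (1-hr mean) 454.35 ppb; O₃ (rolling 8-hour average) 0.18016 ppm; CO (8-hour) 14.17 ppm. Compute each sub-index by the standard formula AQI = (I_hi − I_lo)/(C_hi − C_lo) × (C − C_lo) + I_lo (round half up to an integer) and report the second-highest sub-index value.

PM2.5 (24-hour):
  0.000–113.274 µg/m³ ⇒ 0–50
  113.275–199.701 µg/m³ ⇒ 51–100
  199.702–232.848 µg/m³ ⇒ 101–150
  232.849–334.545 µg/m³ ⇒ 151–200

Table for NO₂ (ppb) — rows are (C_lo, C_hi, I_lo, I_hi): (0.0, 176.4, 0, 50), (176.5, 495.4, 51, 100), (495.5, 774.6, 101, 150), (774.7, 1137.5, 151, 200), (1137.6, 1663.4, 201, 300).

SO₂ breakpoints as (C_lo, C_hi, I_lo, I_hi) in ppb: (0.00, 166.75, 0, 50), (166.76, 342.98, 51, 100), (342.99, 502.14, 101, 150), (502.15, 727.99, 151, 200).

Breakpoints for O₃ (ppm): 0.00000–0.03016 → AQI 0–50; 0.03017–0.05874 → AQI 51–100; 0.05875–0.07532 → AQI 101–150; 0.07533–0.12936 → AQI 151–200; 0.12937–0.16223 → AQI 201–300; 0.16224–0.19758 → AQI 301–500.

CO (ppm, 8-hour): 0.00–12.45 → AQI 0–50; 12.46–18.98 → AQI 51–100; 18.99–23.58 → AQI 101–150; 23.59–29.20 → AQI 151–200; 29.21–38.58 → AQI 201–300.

135

PM2.5: 3.171 lies in 0.000–113.274, so I_lo=0, I_hi=50, C_lo=0.000, C_hi=113.274.
(50−0)/(113.274−0.000) × (3.171−0.000) + 0 = 50/113.274 × 3.171 + 0 ≈ 1.40 → 1.
NO₂: row 176.5–495.4 (AQI 51–100). (100−51)·(377.0−176.5)/(495.4−176.5) + 51 = 49·200.5/318.9 + 51 ≈ 81.81 → 82.
SO₂: 454.35 lies in 342.99–502.14, so I_lo=101, I_hi=150, C_lo=342.99, C_hi=502.14.
(150−101)/(502.14−342.99) × (454.35−342.99) + 101 = 49/159.15 × 111.36 + 101 ≈ 135.29 → 135.
O₃: row 0.16224–0.19758 (AQI 301–500). (500−301)·(0.18016−0.16224)/(0.19758−0.16224) + 301 = 199·0.01792/0.03534 + 301 ≈ 401.91 → 402.
CO: row 12.46–18.98 (AQI 51–100). (100−51)·(14.17−12.46)/(18.98−12.46) + 51 = 49·1.71/6.52 + 51 ≈ 63.85 → 64.
Sub-indices: PM2.5→1, NO₂→82, SO₂→135, O₃→402, CO→64. Ranked high→low: 402, 135, 82, 64, 1. Second-highest sub-index = 135.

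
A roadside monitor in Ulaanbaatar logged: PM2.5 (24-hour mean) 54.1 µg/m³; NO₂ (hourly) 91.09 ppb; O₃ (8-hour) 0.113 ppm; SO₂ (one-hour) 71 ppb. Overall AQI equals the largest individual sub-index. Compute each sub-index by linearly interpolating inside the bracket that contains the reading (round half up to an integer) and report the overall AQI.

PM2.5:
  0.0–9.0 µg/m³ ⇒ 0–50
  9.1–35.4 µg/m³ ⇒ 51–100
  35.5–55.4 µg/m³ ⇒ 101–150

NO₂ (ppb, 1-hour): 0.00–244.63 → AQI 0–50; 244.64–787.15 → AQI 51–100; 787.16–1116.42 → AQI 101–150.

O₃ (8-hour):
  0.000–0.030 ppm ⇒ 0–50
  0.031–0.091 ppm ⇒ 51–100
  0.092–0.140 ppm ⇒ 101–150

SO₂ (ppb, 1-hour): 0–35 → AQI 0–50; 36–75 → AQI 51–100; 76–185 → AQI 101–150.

147

PM2.5: 54.1 lies in 35.5–55.4, so I_lo=101, I_hi=150, C_lo=35.5, C_hi=55.4.
(150−101)/(55.4−35.5) × (54.1−35.5) + 101 = 49/19.9 × 18.6 + 101 ≈ 146.80 → 147.
NO₂: row 0.00–244.63 (AQI 0–50). (50−0)·(91.09−0.00)/(244.63−0.00) + 0 = 50·91.09/244.63 + 0 ≈ 18.62 → 19.
O₃: 0.113 ∈ [0.092, 0.140] ↔ index [101, 150].
101 + (0.113−0.092)·(150−101)/(0.140−0.092) = 101 + 0.021·49/0.048 ≈ 122.44, so AQI = 122.
SO₂ 71: bracket 36–75 → index 51–100; slope 49/39, offset 35.
AQI = 51 + 49/39·35 ≈ 94.97 ⇒ 95.
Sub-indices: PM2.5→147, NO₂→19, O₃→122, SO₂→95. Overall AQI = max = 147; dominant pollutant is PM2.5.
AQI 147: Unhealthy for Sensitive Groups.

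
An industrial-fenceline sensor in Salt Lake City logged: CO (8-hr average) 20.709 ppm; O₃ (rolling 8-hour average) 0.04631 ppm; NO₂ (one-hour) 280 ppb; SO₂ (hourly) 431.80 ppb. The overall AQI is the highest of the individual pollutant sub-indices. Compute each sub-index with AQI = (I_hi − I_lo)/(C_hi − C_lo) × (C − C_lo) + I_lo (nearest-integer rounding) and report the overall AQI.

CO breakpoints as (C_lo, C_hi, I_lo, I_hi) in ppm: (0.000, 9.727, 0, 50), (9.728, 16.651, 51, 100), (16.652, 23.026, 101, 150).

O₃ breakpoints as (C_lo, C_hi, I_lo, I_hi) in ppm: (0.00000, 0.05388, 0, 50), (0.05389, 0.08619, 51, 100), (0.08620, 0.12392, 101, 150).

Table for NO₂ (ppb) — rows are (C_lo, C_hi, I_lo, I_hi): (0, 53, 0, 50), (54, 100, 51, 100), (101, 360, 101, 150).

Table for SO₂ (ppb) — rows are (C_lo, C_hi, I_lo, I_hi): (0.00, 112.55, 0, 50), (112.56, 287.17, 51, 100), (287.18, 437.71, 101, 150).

148

CO 20.709: bracket 16.652–23.026 → index 101–150; slope 49/6.374, offset 4.057.
AQI = 101 + 49/6.374·4.057 ≈ 132.19 ⇒ 132.
O₃: row 0.00000–0.05388 (AQI 0–50). (50−0)·(0.04631−0.00000)/(0.05388−0.00000) + 0 = 50·0.04631/0.05388 + 0 ≈ 42.98 → 43.
NO₂: row 101–360 (AQI 101–150). (150−101)·(280−101)/(360−101) + 101 = 49·179/259 + 101 ≈ 134.86 → 135.
SO₂: 431.80 lies in 287.18–437.71, so I_lo=101, I_hi=150, C_lo=287.18, C_hi=437.71.
(150−101)/(437.71−287.18) × (431.80−287.18) + 101 = 49/150.53 × 144.62 + 101 ≈ 148.08 → 148.
Sub-indices: CO→132, O₃→43, NO₂→135, SO₂→148. Overall AQI = max = 148; dominant pollutant is SO₂.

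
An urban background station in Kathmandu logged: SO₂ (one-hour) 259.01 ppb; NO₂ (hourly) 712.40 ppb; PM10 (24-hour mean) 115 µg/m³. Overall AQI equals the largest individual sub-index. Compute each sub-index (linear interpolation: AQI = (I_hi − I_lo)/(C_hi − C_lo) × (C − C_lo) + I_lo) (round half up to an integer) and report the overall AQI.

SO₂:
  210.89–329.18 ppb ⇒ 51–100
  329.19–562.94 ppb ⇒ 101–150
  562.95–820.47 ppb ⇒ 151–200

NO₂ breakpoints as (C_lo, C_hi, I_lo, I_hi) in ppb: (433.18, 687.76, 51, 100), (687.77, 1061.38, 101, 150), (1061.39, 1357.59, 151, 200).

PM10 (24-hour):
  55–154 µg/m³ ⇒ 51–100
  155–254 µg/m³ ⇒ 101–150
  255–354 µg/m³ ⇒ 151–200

SO₂: row 210.89–329.18 (AQI 51–100). (100−51)·(259.01−210.89)/(329.18−210.89) + 51 = 49·48.12/118.29 + 51 ≈ 70.93 → 71.
NO₂ 712.40: bracket 687.77–1061.38 → index 101–150; slope 49/373.61, offset 24.63.
AQI = 101 + 49/373.61·24.63 ≈ 104.23 ⇒ 104.
PM10: 115 ∈ [55, 154] ↔ index [51, 100].
51 + (115−55)·(100−51)/(154−55) = 51 + 60·49/99 ≈ 80.70, so AQI = 81.
Sub-indices: SO₂→71, NO₂→104, PM10→81. Overall AQI = max = 104; dominant pollutant is NO₂.
AQI 104: Unhealthy for Sensitive Groups.

104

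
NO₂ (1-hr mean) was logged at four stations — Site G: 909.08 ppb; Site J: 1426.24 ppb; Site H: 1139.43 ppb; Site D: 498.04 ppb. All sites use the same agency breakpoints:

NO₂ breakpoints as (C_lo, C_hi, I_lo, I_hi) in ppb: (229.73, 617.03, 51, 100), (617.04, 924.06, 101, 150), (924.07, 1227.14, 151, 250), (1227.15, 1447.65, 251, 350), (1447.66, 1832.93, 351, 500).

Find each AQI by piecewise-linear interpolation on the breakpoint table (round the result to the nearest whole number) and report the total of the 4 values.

794

Site G: 909.08 lies in 617.04–924.06, so I_lo=101, I_hi=150, C_lo=617.04, C_hi=924.06.
(150−101)/(924.06−617.04) × (909.08−617.04) + 101 = 49/307.02 × 292.04 + 101 ≈ 147.61 → 148.
Site J: 1426.24 ∈ [1227.15, 1447.65] ↔ index [251, 350].
251 + (1426.24−1227.15)·(350−251)/(1447.65−1227.15) = 251 + 199.09·99/220.50 ≈ 340.39, so AQI = 340.
Site H: row 924.07–1227.14 (AQI 151–250). (250−151)·(1139.43−924.07)/(1227.14−924.07) + 151 = 99·215.36/303.07 + 151 ≈ 221.35 → 221.
Site D: 498.04 lies in 229.73–617.03, so I_lo=51, I_hi=100, C_lo=229.73, C_hi=617.03.
(100−51)/(617.03−229.73) × (498.04−229.73) + 51 = 49/387.30 × 268.31 + 51 ≈ 84.95 → 85.
AQIs: Site G=148, Site J=340, Site H=221, Site D=85. Sum = 148 + 340 + 221 + 85 = 794.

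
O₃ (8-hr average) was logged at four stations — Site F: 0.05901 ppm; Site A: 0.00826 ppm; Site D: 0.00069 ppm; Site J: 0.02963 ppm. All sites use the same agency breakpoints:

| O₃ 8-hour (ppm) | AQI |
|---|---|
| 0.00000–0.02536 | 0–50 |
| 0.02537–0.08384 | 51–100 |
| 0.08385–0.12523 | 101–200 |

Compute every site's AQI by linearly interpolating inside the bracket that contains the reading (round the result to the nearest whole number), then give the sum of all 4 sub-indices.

151

Site F: row 0.02537–0.08384 (AQI 51–100). (100−51)·(0.05901−0.02537)/(0.08384−0.02537) + 51 = 49·0.03364/0.05847 + 51 ≈ 79.19 → 79.
Site A: 0.00826 lies in 0.00000–0.02536, so I_lo=0, I_hi=50, C_lo=0.00000, C_hi=0.02536.
(50−0)/(0.02536−0.00000) × (0.00826−0.00000) + 0 = 50/0.02536 × 0.00826 + 0 ≈ 16.29 → 16.
Site D: 0.00069 ∈ [0.00000, 0.02536] ↔ index [0, 50].
0 + (0.00069−0.00000)·(50−0)/(0.02536−0.00000) = 0 + 0.00069·50/0.02536 ≈ 1.36, so AQI = 1.
Site J: 0.02963 lies in 0.02537–0.08384, so I_lo=51, I_hi=100, C_lo=0.02537, C_hi=0.08384.
(100−51)/(0.08384−0.02537) × (0.02963−0.02537) + 51 = 49/0.05847 × 0.00426 + 51 ≈ 54.57 → 55.
AQIs: Site F=79, Site A=16, Site D=1, Site J=55. Sum = 79 + 16 + 1 + 55 = 151.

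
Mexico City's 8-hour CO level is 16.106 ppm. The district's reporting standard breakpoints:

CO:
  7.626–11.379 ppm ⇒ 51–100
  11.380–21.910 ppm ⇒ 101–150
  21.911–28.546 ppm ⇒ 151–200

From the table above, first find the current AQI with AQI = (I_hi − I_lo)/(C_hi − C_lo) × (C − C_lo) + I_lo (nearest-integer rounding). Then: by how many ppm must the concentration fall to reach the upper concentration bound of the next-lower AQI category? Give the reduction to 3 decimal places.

CO: row 11.380–21.910 (AQI 101–150). (150−101)·(16.106−11.380)/(21.910−11.380) + 101 = 49·4.726/10.530 + 101 ≈ 122.99 → 123.
Current AQI 123 is in the Unhealthy for Sensitive Groups range (101–150). The next-lower category tops out at AQI 100, whose upper concentration bound is 11.379 ppm.
Reduction needed = 16.106 − 11.379 = 4.727 ppm.

4.727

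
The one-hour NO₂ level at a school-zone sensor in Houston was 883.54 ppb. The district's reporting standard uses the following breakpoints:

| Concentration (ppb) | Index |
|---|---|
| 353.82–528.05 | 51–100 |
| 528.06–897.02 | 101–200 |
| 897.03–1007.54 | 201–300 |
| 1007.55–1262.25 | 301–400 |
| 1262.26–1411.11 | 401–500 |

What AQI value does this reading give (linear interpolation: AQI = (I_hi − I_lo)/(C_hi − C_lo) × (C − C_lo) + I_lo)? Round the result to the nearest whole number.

NO₂ 883.54: bracket 528.06–897.02 → index 101–200; slope 99/368.96, offset 355.48.
AQI = 101 + 99/368.96·355.48 ≈ 196.38 ⇒ 196.

196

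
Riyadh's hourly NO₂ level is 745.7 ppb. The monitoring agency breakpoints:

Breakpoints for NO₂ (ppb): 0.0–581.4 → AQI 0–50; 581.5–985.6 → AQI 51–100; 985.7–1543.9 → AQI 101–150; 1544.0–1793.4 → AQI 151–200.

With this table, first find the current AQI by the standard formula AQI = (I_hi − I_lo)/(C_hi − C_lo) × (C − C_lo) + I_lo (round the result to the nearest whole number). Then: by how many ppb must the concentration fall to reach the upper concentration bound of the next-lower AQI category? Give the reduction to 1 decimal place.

164.3

NO₂ 745.7: bracket 581.5–985.6 → index 51–100; slope 49/404.1, offset 164.2.
AQI = 51 + 49/404.1·164.2 ≈ 70.91 ⇒ 71.
Current AQI 71 is in the Moderate range (51–100). The next-lower category tops out at AQI 50, whose upper concentration bound is 581.4 ppb.
Reduction needed = 745.7 − 581.4 = 164.3 ppb.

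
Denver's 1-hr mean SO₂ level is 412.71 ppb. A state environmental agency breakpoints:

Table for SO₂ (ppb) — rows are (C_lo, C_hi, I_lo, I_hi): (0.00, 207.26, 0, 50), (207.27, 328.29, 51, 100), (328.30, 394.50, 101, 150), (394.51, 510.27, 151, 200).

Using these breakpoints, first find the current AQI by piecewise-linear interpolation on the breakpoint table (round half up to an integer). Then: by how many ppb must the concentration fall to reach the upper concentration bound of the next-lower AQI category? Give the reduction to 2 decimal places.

18.21

SO₂: 412.71 ∈ [394.51, 510.27] ↔ index [151, 200].
151 + (412.71−394.51)·(200−151)/(510.27−394.51) = 151 + 18.20·49/115.76 ≈ 158.70, so AQI = 159.
Current AQI 159 is in the Unhealthy range (151–200). The next-lower category tops out at AQI 150, whose upper concentration bound is 394.50 ppb.
Reduction needed = 412.71 − 394.50 = 18.21 ppb.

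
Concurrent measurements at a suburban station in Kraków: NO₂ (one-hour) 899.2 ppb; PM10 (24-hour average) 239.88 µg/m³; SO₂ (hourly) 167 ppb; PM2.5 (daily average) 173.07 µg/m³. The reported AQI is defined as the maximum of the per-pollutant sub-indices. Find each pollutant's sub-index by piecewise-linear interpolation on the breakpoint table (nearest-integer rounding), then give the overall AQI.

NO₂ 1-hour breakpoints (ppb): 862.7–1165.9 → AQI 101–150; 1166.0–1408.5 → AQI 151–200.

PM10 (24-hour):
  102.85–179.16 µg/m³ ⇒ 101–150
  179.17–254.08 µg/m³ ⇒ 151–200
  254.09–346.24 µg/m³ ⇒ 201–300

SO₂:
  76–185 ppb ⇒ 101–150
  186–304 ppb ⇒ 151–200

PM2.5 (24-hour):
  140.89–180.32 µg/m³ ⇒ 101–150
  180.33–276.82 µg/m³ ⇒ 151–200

191

NO₂ 899.2: bracket 862.7–1165.9 → index 101–150; slope 49/303.2, offset 36.5.
AQI = 101 + 49/303.2·36.5 ≈ 106.90 ⇒ 107.
PM10: 239.88 ∈ [179.17, 254.08] ↔ index [151, 200].
151 + (239.88−179.17)·(200−151)/(254.08−179.17) = 151 + 60.71·49/74.91 ≈ 190.71, so AQI = 191.
SO₂: row 76–185 (AQI 101–150). (150−101)·(167−76)/(185−76) + 101 = 49·91/109 + 101 ≈ 141.91 → 142.
PM2.5: 173.07 ∈ [140.89, 180.32] ↔ index [101, 150].
101 + (173.07−140.89)·(150−101)/(180.32−140.89) = 101 + 32.18·49/39.43 ≈ 140.99, so AQI = 141.
Sub-indices: NO₂→107, PM10→191, SO₂→142, PM2.5→141. Overall AQI = max = 191; dominant pollutant is PM10.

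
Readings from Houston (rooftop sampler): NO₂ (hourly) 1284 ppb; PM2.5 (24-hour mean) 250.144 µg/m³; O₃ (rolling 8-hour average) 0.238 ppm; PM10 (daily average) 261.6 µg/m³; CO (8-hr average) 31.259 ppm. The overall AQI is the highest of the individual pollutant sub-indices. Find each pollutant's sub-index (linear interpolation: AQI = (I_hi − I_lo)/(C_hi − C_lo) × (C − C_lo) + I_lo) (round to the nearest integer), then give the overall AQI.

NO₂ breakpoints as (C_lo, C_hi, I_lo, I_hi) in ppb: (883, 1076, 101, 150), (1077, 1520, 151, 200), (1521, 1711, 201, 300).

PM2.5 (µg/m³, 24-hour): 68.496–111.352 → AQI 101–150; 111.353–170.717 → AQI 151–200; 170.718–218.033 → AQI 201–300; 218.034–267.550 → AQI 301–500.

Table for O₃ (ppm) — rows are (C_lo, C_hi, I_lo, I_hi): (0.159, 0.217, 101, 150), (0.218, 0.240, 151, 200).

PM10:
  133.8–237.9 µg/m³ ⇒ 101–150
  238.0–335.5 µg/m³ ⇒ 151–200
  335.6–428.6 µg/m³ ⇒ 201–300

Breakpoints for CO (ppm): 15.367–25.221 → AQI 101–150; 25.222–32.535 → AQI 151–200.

NO₂: row 1077–1520 (AQI 151–200). (200−151)·(1284−1077)/(1520−1077) + 151 = 49·207/443 + 151 ≈ 173.90 → 174.
PM2.5 250.144: bracket 218.034–267.550 → index 301–500; slope 199/49.516, offset 32.110.
AQI = 301 + 199/49.516·32.110 ≈ 430.05 ⇒ 430.
O₃: 0.238 ∈ [0.218, 0.240] ↔ index [151, 200].
151 + (0.238−0.218)·(200−151)/(0.240−0.218) = 151 + 0.020·49/0.022 ≈ 195.55, so AQI = 196.
PM10 261.6: bracket 238.0–335.5 → index 151–200; slope 49/97.5, offset 23.6.
AQI = 151 + 49/97.5·23.6 ≈ 162.86 ⇒ 163.
CO: row 25.222–32.535 (AQI 151–200). (200−151)·(31.259−25.222)/(32.535−25.222) + 151 = 49·6.037/7.313 + 151 ≈ 191.45 → 191.
Sub-indices: NO₂→174, PM2.5→430, O₃→196, PM10→163, CO→191. Overall AQI = max = 430; dominant pollutant is PM2.5.

430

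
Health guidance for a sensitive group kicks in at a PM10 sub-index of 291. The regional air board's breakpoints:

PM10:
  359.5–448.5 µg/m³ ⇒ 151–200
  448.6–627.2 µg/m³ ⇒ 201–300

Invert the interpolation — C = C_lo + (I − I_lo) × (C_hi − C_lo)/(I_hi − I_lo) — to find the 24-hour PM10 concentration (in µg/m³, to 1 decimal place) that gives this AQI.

611.0

AQI 291 lies in the 201–300 band, which corresponds to 448.6–627.2 µg/m³.
C = 448.6 + (291−201)×(627.2−448.6)/(300−201) = 448.6 + 90×178.6/99 ≈ 610.964 µg/m³ → 611.0 µg/m³ to 1 dp.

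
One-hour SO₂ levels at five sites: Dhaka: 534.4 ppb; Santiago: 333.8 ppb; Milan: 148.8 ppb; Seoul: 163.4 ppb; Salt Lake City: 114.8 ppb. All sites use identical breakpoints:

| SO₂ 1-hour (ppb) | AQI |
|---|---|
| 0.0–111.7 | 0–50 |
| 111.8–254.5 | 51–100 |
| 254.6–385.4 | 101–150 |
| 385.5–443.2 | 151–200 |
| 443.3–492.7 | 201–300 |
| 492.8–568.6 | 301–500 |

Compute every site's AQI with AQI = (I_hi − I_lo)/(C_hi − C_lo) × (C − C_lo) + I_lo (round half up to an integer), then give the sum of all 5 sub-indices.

Dhaka 534.4: bracket 492.8–568.6 → index 301–500; slope 199/75.8, offset 41.6.
AQI = 301 + 199/75.8·41.6 ≈ 410.21 ⇒ 410.
Santiago: row 254.6–385.4 (AQI 101–150). (150−101)·(333.8−254.6)/(385.4−254.6) + 101 = 49·79.2/130.8 + 101 ≈ 130.67 → 131.
Milan: row 111.8–254.5 (AQI 51–100). (100−51)·(148.8−111.8)/(254.5−111.8) + 51 = 49·37.0/142.7 + 51 ≈ 63.70 → 64.
Seoul: 163.4 ∈ [111.8, 254.5] ↔ index [51, 100].
51 + (163.4−111.8)·(100−51)/(254.5−111.8) = 51 + 51.6·49/142.7 ≈ 68.72, so AQI = 69.
Salt Lake City: 114.8 ∈ [111.8, 254.5] ↔ index [51, 100].
51 + (114.8−111.8)·(100−51)/(254.5−111.8) = 51 + 3.0·49/142.7 ≈ 52.03, so AQI = 52.
AQIs: Dhaka=410, Santiago=131, Milan=64, Seoul=69, Salt Lake City=52. Sum = 410 + 131 + 64 + 69 + 52 = 726.

726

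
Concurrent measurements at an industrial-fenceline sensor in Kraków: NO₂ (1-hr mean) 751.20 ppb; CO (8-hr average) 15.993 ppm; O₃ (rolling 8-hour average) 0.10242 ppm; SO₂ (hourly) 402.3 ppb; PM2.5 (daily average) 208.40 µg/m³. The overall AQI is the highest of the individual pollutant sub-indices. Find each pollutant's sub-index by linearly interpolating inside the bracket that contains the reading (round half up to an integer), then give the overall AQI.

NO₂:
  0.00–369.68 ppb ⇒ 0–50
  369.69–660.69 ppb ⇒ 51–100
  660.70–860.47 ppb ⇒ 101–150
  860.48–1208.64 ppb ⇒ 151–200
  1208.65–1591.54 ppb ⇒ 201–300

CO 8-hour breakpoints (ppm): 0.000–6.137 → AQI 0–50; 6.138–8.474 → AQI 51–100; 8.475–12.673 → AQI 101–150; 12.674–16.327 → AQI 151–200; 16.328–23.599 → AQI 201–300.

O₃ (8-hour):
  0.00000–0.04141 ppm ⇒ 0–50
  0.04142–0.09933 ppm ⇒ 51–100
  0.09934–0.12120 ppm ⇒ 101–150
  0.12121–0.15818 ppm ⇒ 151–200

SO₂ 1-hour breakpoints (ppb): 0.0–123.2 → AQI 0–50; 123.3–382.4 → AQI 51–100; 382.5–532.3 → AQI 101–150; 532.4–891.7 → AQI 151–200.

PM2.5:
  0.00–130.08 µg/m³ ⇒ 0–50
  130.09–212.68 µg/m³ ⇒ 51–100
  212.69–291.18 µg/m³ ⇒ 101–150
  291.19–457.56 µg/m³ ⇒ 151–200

NO₂: row 660.70–860.47 (AQI 101–150). (150−101)·(751.20−660.70)/(860.47−660.70) + 101 = 49·90.50/199.77 + 101 ≈ 123.20 → 123.
CO: 15.993 ∈ [12.674, 16.327] ↔ index [151, 200].
151 + (15.993−12.674)·(200−151)/(16.327−12.674) = 151 + 3.319·49/3.653 ≈ 195.52, so AQI = 196.
O₃ 0.10242: bracket 0.09934–0.12120 → index 101–150; slope 49/0.02186, offset 0.00308.
AQI = 101 + 49/0.02186·0.00308 ≈ 107.90 ⇒ 108.
SO₂: 402.3 ∈ [382.5, 532.3] ↔ index [101, 150].
101 + (402.3−382.5)·(150−101)/(532.3−382.5) = 101 + 19.8·49/149.8 ≈ 107.48, so AQI = 107.
PM2.5 208.40: bracket 130.09–212.68 → index 51–100; slope 49/82.59, offset 78.31.
AQI = 51 + 49/82.59·78.31 ≈ 97.46 ⇒ 97.
Sub-indices: NO₂→123, CO→196, O₃→108, SO₂→107, PM2.5→97. Overall AQI = max = 196; dominant pollutant is CO.

196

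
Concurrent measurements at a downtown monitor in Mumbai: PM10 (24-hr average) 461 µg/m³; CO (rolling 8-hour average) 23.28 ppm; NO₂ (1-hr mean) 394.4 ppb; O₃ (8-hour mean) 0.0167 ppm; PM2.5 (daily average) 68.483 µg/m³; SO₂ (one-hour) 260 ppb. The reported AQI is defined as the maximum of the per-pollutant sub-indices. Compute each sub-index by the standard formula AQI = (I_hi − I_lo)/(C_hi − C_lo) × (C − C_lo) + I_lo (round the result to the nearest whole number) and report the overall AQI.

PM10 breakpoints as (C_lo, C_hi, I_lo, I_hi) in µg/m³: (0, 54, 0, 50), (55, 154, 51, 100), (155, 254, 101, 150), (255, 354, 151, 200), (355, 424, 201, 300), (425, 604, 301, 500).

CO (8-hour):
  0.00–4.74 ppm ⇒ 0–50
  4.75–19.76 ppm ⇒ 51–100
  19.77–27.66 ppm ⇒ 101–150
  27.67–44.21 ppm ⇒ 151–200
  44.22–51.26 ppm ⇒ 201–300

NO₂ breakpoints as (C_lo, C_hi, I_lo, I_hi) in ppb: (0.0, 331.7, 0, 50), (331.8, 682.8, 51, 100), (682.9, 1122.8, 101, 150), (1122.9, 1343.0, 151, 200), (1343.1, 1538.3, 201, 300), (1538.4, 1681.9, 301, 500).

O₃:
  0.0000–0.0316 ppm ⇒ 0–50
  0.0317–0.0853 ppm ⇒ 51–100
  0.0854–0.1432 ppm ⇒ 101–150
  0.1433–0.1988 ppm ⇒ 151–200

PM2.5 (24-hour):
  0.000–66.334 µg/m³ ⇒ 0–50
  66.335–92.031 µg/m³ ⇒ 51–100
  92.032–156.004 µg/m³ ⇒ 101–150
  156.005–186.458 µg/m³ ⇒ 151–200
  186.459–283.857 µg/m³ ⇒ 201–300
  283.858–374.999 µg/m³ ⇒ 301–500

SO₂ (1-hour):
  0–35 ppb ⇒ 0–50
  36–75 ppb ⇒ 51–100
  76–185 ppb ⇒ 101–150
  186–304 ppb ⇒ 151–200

341

PM10: 461 lies in 425–604, so I_lo=301, I_hi=500, C_lo=425, C_hi=604.
(500−301)/(604−425) × (461−425) + 301 = 199/179 × 36 + 301 ≈ 341.02 → 341.
CO: row 19.77–27.66 (AQI 101–150). (150−101)·(23.28−19.77)/(27.66−19.77) + 101 = 49·3.51/7.89 + 101 ≈ 122.80 → 123.
NO₂: 394.4 ∈ [331.8, 682.8] ↔ index [51, 100].
51 + (394.4−331.8)·(100−51)/(682.8−331.8) = 51 + 62.6·49/351.0 ≈ 59.74, so AQI = 60.
O₃: row 0.0000–0.0316 (AQI 0–50). (50−0)·(0.0167−0.0000)/(0.0316−0.0000) + 0 = 50·0.0167/0.0316 + 0 ≈ 26.42 → 26.
PM2.5: 68.483 lies in 66.335–92.031, so I_lo=51, I_hi=100, C_lo=66.335, C_hi=92.031.
(100−51)/(92.031−66.335) × (68.483−66.335) + 51 = 49/25.696 × 2.148 + 51 ≈ 55.10 → 55.
SO₂: row 186–304 (AQI 151–200). (200−151)·(260−186)/(304−186) + 151 = 49·74/118 + 151 ≈ 181.73 → 182.
Sub-indices: PM10→341, CO→123, NO₂→60, O₃→26, PM2.5→55, SO₂→182. Overall AQI = max = 341; dominant pollutant is PM10.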